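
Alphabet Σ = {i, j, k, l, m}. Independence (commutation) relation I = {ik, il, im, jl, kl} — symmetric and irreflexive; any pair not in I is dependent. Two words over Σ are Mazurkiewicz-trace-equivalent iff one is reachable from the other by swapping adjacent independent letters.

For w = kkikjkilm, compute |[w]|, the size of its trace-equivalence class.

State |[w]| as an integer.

92

0(k) covers ∅
1(k) covers 0:k
2(i) covers ∅
3(k) covers 1:k
4(j) covers 2:i, 3:k
5(k) covers 4:j
6(i) covers 4:j
7(l) covers ∅
8(m) covers 5:k, 7:l
floor of heap: 0:k, 2:i, 7:l
completions by unplaced set U, small U first (add the entries for U minus each lowest piece of U):
  |U|=1: {6}:1  {8}:1
  |U|=2: {5,8}:1  {6,8}:2  {7,8}:1
  |U|=3: {5,6,8}:3  {5,7,8}:2  {6,7,8}:3
  |U|=4: {4,5,6,8}:3  {5,6,7,8}:8
  |U|=5: {2,4,5,6,8}:3  {3,4,5,6,8}:3  {4,5,6,7,8}:11
  |U|=6: {1,3,4,5,6,8}:3  {2,3,4,5,6,8}:6  {2,4,5,6,7,8}:14  {3,4,5,6,7,8}:14
  |U|=7: {0,1,3,4,5,6,8}:3  {1,2,3,4,5,6,8}:9  {1,3,4,5,6,7,8}:17  {2,3,4,5,6,7,8}:34
  start at 0(k): 60
  start at 2(i): 20
  start at 7(l): 12
sum over floor = 92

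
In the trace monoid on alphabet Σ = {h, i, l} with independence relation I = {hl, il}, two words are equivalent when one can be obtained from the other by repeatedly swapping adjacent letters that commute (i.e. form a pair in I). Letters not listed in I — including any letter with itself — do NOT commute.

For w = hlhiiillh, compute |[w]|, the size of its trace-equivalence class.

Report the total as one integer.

drop 0:h onto floor
drop 1:l onto floor
drop 2:h onto {0:h}
drop 3:i onto {2:h}
drop 4:i onto {3:i}
drop 5:i onto {4:i}
drop 6:l onto {1:l}
drop 7:l onto {6:l}
drop 8:h onto {5:i}
ground layer = {0:h, 1:l}
drop-orders for the pieces not yet dropped (sum over which currently-grounded one goes next):
  1 to go: {7} 1  {8} 1
  2 to go: {5,8} 1  {6,7} 1  {7,8} 2
  3 to go: {1,6,7} 1  {4,5,8} 1  {5,7,8} 3  {6,7,8} 3
  4 to go: {1,6,7,8} 4  {3,4,5,8} 1  {4,5,7,8} 4  {5,6,7,8} 6
  5 to go: {1,5,6,7,8} 10  {2,3,4,5,8} 1  {3,4,5,7,8} 5  {4,5,6,7,8} 10
  6 to go: {0,2,3,4,5,8} 1  {1,4,5,6,7,8} 20  {2,3,4,5,7,8} 6  {3,4,5,6,7,8} 15
  7 to go: {0,2,3,4,5,7,8} 7  {1,3,4,5,6,7,8} 35  {2,3,4,5,6,7,8} 21
  if 0:h drops first: 56 orders
  if 1:l drops first: 28 orders
heap linearizations: 84

84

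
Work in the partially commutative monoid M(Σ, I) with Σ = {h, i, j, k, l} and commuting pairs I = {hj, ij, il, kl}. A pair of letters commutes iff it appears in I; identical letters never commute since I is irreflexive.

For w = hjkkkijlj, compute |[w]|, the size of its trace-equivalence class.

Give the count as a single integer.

drop 0:h onto floor
drop 1:j onto floor
drop 2:k onto {0:h, 1:j}
drop 3:k onto {2:k}
drop 4:k onto {3:k}
drop 5:i onto {4:k}
drop 6:j onto {4:k}
drop 7:l onto {6:j}
drop 8:j onto {7:l}
ground layer = {0:h, 1:j}
drop-orders for the pieces not yet dropped (sum over which currently-grounded one goes next):
  1 to go: {5} 1  {8} 1
  2 to go: {5,8} 2  {7,8} 1
  3 to go: {5,7,8} 3  {6,7,8} 1
  4 to go: {5,6,7,8} 4
  5 to go: {4,5,6,7,8} 4
  6 to go: {3,4,5,6,7,8} 4
  7 to go: {2,3,4,5,6,7,8} 4
  if 0:h drops first: 4 orders
  if 1:j drops first: 4 orders
heap linearizations: 8

8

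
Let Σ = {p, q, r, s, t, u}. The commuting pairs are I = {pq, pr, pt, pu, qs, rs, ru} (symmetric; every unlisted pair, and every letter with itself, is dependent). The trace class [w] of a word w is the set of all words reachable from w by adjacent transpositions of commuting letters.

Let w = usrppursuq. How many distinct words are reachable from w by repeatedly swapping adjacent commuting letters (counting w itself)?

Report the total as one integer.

108

0(u) covers ∅
1(s) covers 0:u
2(r) covers ∅
3(p) covers 1:s
4(p) covers 3:p
5(u) covers 1:s
6(r) covers 2:r
7(s) covers 4:p, 5:u
8(u) covers 7:s
9(q) covers 6:r, 8:u
floor of heap: 0:u, 2:r
completions by unplaced set U, small U first (add the entries for U minus each lowest piece of U):
  |U|=1: {9}:1
  |U|=2: {6,9}:1  {8,9}:1
  |U|=3: {2,6,9}:1  {6,8,9}:2  {7,8,9}:1
  |U|=4: {2,6,8,9}:3  {4,7,8,9}:1  {5,7,8,9}:1  {6,7,8,9}:3
  |U|=5: {2,6,7,8,9}:6  {3,4,7,8,9}:1  {4,5,7,8,9}:2  {4,6,7,8,9}:4  {5,6,7,8,9}:4
  |U|=6: {2,4,6,7,8,9}:10  {2,5,6,7,8,9}:10  {3,4,5,7,8,9}:3  {3,4,6,7,8,9}:5  {4,5,6,7,8,9}:10
  |U|=7: {1,3,4,5,7,8,9}:3  {2,3,4,6,7,8,9}:15  {2,4,5,6,7,8,9}:30  {3,4,5,6,7,8,9}:18
  |U|=8: {0,1,3,4,5,7,8,9}:3  {1,3,4,5,6,7,8,9}:21  {2,3,4,5,6,7,8,9}:63
  start at 0(u): 84
  start at 2(r): 24
sum over floor = 108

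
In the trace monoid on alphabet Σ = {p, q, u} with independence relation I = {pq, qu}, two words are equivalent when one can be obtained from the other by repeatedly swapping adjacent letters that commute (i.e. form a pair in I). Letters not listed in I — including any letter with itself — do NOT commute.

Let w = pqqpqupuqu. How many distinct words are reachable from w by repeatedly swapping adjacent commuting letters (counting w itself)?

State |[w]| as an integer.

piece 0:p — minimal
piece 1:q — minimal
piece 2:q rests on {1:q}
piece 3:p rests on {0:p}
piece 4:q rests on {2:q}
piece 5:u rests on {3:p}
piece 6:p rests on {5:u}
piece 7:u rests on {6:p}
piece 8:q rests on {4:q}
piece 9:u rests on {7:u}
minimal pieces: {0:p, 1:q}
ways to finish when only these pieces remain (= sum over removing one remaining piece with nothing left below it):
  1 left: {8}→1  {9}→1
  2 left: {4,8}→1  {7,9}→1  {8,9}→2
  3 left: {2,4,8}→1  {4,8,9}→3  {6,7,9}→1  {7,8,9}→3
  4 left: {1,2,4,8}→1  {2,4,8,9}→4  {4,7,8,9}→6  {5,6,7,9}→1  {6,7,8,9}→4
  5 left: {1,2,4,8,9}→5  {2,4,7,8,9}→10  {3,5,6,7,9}→1  {4,6,7,8,9}→10  {5,6,7,8,9}→5
  6 left: {0,3,5,6,7,9}→1  {1,2,4,7,8,9}→15  {2,4,6,7,8,9}→20  {3,5,6,7,8,9}→6  {4,5,6,7,8,9}→15
  7 left: {0,3,5,6,7,8,9}→7  {1,2,4,6,7,8,9}→35  {2,4,5,6,7,8,9}→35  {3,4,5,6,7,8,9}→21
  8 left: {0,3,4,5,6,7,8,9}→28  {1,2,4,5,6,7,8,9}→70  {2,3,4,5,6,7,8,9}→56
  placing 0:p first → 126 extensions
  placing 1:q first → 84 extensions
total linear extensions = 210

210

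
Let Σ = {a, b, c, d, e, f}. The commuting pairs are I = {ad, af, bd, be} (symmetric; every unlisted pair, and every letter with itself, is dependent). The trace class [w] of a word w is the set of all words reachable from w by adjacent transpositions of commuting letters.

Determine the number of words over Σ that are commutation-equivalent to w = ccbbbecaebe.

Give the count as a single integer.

drop 0:c onto floor
drop 1:c onto {0:c}
drop 2:b onto {1:c}
drop 3:b onto {2:b}
drop 4:b onto {3:b}
drop 5:e onto {1:c}
drop 6:c onto {4:b, 5:e}
drop 7:a onto {6:c}
drop 8:e onto {7:a}
drop 9:b onto {7:a}
drop 10:e onto {8:e}
ground layer = {0:c}
drop-orders for the pieces not yet dropped (sum over which currently-grounded one goes next):
  1 to go: {9} 1  {10} 1
  2 to go: {8,10} 1  {9,10} 2
  3 to go: {8,9,10} 3
  4 to go: {7,8,9,10} 3
  5 to go: {6,7,8,9,10} 3
  6 to go: {4,6,7,8,9,10} 3  {5,6,7,8,9,10} 3
  7 to go: {3,4,6,7,8,9,10} 3  {4,5,6,7,8,9,10} 6
  8 to go: {2,3,4,6,7,8,9,10} 3  {3,4,5,6,7,8,9,10} 9
  9 to go: {2,3,4,5,6,7,8,9,10} 12
  if 0:c drops first: 12 orders

12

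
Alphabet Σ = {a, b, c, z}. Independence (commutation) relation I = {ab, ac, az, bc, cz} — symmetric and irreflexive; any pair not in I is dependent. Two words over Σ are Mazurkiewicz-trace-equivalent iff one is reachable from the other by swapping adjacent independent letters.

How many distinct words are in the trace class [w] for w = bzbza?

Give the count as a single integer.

drop 0:b onto floor
drop 1:z onto {0:b}
drop 2:b onto {1:z}
drop 3:z onto {2:b}
drop 4:a onto floor
ground layer = {0:b, 4:a}
drop-orders for the pieces not yet dropped (sum over which currently-grounded one goes next):
  1 to go: {3} 1  {4} 1
  2 to go: {2,3} 1  {3,4} 2
  3 to go: {1,2,3} 1  {2,3,4} 3
  if 0:b drops first: 4 orders
  if 4:a drops first: 1 orders
heap linearizations: 5

5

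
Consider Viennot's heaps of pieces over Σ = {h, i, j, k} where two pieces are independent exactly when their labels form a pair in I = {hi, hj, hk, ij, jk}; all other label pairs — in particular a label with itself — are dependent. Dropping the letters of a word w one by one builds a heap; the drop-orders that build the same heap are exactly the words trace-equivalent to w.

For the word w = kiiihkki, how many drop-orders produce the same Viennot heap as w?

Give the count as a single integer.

8

#0=k has no predecessor
#1=i depends on [0:k]
#2=i depends on [1:i]
#3=i depends on [2:i]
#4=h has no predecessor
#5=k depends on [3:i]
#6=k depends on [5:k]
#7=i depends on [6:k]
sources: [0:k, 4:h]
N(rest) = Σ N(rest − s) over sources s of rest; N(one piece) = 1:
  size 1 → [4]=1  [7]=1
  size 2 → [4,7]=2  [6,7]=1
  size 3 → [4,6,7]=3  [5,6,7]=1
  size 4 → [3,5,6,7]=1  [4,5,6,7]=4
  size 5 → [2,3,5,6,7]=1  [3,4,5,6,7]=5
  size 6 → [1,2,3,5,6,7]=1  [2,3,4,5,6,7]=6
  first=0(k) contributes 7
  first=4(h) contributes 1
|[w]| = 8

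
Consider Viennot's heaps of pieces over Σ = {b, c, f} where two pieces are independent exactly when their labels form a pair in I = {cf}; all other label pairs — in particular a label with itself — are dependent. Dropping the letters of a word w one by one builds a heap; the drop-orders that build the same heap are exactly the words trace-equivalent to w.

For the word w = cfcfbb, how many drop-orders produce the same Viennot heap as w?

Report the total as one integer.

6

#0=c has no predecessor
#1=f has no predecessor
#2=c depends on [0:c]
#3=f depends on [1:f]
#4=b depends on [2:c, 3:f]
#5=b depends on [4:b]
sources: [0:c, 1:f]
N(rest) = Σ N(rest − s) over sources s of rest; N(one piece) = 1:
  size 1 → [5]=1
  size 2 → [4,5]=1
  size 3 → [2,4,5]=1  [3,4,5]=1
  size 4 → [0,2,4,5]=1  [1,3,4,5]=1  [2,3,4,5]=2
  first=0(c) contributes 3
  first=1(f) contributes 3
|[w]| = 6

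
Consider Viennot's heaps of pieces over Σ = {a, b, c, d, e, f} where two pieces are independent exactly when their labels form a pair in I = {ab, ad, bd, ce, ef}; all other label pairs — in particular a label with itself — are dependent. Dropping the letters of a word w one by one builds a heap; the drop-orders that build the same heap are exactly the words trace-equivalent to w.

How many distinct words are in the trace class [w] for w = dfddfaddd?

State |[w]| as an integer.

4

0(d) covers ∅
1(f) covers 0:d
2(d) covers 1:f
3(d) covers 2:d
4(f) covers 3:d
5(a) covers 4:f
6(d) covers 4:f
7(d) covers 6:d
8(d) covers 7:d
floor of heap: 0:d
completions by unplaced set U, small U first (add the entries for U minus each lowest piece of U):
  |U|=1: {5}:1  {8}:1
  |U|=2: {5,8}:2  {7,8}:1
  |U|=3: {5,7,8}:3  {6,7,8}:1
  |U|=4: {5,6,7,8}:4
  |U|=5: {4,5,6,7,8}:4
  |U|=6: {3,4,5,6,7,8}:4
  |U|=7: {2,3,4,5,6,7,8}:4
  start at 0(d): 4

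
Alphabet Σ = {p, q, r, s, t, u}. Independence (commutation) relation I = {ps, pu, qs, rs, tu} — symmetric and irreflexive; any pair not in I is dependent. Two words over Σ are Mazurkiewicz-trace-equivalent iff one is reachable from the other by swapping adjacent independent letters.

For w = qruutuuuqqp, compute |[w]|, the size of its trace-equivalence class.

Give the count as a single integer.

#0=q has no predecessor
#1=r depends on [0:q]
#2=u depends on [1:r]
#3=u depends on [2:u]
#4=t depends on [1:r]
#5=u depends on [3:u]
#6=u depends on [5:u]
#7=u depends on [6:u]
#8=q depends on [4:t, 7:u]
#9=q depends on [8:q]
#10=p depends on [9:q]
sources: [0:q]
N(rest) = Σ N(rest − s) over sources s of rest; N(one piece) = 1:
  size 1 → [10]=1
  size 2 → [9,10]=1
  size 3 → [8,9,10]=1
  size 4 → [4,8,9,10]=1  [7,8,9,10]=1
  size 5 → [4,7,8,9,10]=2  [6,7,8,9,10]=1
  size 6 → [4,6,7,8,9,10]=3  [5,6,7,8,9,10]=1
  size 7 → [3,5,6,7,8,9,10]=1  [4,5,6,7,8,9,10]=4
  size 8 → [2,3,5,6,7,8,9,10]=1  [3,4,5,6,7,8,9,10]=5
  size 9 → [2,3,4,5,6,7,8,9,10]=6
  first=0(q) contributes 6

6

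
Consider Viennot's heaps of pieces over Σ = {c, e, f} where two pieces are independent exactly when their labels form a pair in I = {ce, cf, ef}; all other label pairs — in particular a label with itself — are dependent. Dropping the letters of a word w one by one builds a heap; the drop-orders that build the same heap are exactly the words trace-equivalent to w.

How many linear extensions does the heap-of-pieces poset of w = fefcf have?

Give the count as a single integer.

20

piece 0:f — minimal
piece 1:e — minimal
piece 2:f rests on {0:f}
piece 3:c — minimal
piece 4:f rests on {2:f}
minimal pieces: {0:f, 1:e, 3:c}
ways to finish when only these pieces remain (= sum over removing one remaining piece with nothing left below it):
  1 left: {1}→1  {3}→1  {4}→1
  2 left: {1,3}→2  {1,4}→2  {2,4}→1  {3,4}→2
  3 left: {0,2,4}→1  {1,2,4}→3  {1,3,4}→6  {2,3,4}→3
  placing 0:f first → 12 extensions
  placing 1:e first → 4 extensions
  placing 3:c first → 4 extensions
total linear extensions = 20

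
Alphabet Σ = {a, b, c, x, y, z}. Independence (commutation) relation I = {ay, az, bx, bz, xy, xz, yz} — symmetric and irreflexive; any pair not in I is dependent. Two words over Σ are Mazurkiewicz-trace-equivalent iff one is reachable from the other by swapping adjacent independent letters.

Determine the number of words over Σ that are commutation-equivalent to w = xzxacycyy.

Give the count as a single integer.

0(x) covers ∅
1(z) covers ∅
2(x) covers 0:x
3(a) covers 2:x
4(c) covers 1:z, 3:a
5(y) covers 4:c
6(c) covers 5:y
7(y) covers 6:c
8(y) covers 7:y
floor of heap: 0:x, 1:z
completions by unplaced set U, small U first (add the entries for U minus each lowest piece of U):
  |U|=1: {8}:1
  |U|=2: {7,8}:1
  |U|=3: {6,7,8}:1
  |U|=4: {5,6,7,8}:1
  |U|=5: {4,5,6,7,8}:1
  |U|=6: {1,4,5,6,7,8}:1  {3,4,5,6,7,8}:1
  |U|=7: {1,3,4,5,6,7,8}:2  {2,3,4,5,6,7,8}:1
  start at 0(x): 3
  start at 1(z): 1
sum over floor = 4

4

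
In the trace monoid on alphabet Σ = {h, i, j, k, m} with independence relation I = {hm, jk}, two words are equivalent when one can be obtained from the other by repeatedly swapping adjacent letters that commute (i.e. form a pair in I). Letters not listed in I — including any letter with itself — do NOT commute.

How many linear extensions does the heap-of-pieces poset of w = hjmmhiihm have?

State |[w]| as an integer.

6

piece 0:h — minimal
piece 1:j rests on {0:h}
piece 2:m rests on {1:j}
piece 3:m rests on {2:m}
piece 4:h rests on {1:j}
piece 5:i rests on {3:m, 4:h}
piece 6:i rests on {5:i}
piece 7:h rests on {6:i}
piece 8:m rests on {6:i}
minimal pieces: {0:h}
ways to finish when only these pieces remain (= sum over removing one remaining piece with nothing left below it):
  1 left: {7}→1  {8}→1
  2 left: {7,8}→2
  3 left: {6,7,8}→2
  4 left: {5,6,7,8}→2
  5 left: {3,5,6,7,8}→2  {4,5,6,7,8}→2
  6 left: {2,3,5,6,7,8}→2  {3,4,5,6,7,8}→4
  7 left: {2,3,4,5,6,7,8}→6
  placing 0:h first → 6 extensions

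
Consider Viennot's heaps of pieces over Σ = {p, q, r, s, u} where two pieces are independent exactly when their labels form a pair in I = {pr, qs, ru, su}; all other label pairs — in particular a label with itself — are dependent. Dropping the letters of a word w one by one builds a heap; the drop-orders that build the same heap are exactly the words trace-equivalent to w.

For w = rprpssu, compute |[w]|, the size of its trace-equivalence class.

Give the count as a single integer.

drop 0:r onto floor
drop 1:p onto floor
drop 2:r onto {0:r}
drop 3:p onto {1:p}
drop 4:s onto {2:r, 3:p}
drop 5:s onto {4:s}
drop 6:u onto {3:p}
ground layer = {0:r, 1:p}
drop-orders for the pieces not yet dropped (sum over which currently-grounded one goes next):
  1 to go: {5} 1  {6} 1
  2 to go: {4,5} 1  {5,6} 2
  3 to go: {2,4,5} 1  {4,5,6} 3
  4 to go: {0,2,4,5} 1  {2,4,5,6} 4  {3,4,5,6} 3
  5 to go: {0,2,4,5,6} 5  {1,3,4,5,6} 3  {2,3,4,5,6} 7
  if 0:r drops first: 10 orders
  if 1:p drops first: 12 orders
heap linearizations: 22

22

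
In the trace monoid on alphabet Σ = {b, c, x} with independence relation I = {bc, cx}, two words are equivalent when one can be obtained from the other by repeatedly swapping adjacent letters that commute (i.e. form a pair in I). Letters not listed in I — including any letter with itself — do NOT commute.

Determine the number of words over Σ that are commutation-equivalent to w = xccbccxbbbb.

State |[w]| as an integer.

drop 0:x onto floor
drop 1:c onto floor
drop 2:c onto {1:c}
drop 3:b onto {0:x}
drop 4:c onto {2:c}
drop 5:c onto {4:c}
drop 6:x onto {3:b}
drop 7:b onto {6:x}
drop 8:b onto {7:b}
drop 9:b onto {8:b}
drop 10:b onto {9:b}
ground layer = {0:x, 1:c}
drop-orders for the pieces not yet dropped (sum over which currently-grounded one goes next):
  1 to go: {5} 1  {10} 1
  2 to go: {4,5} 1  {5,10} 2  {9,10} 1
  3 to go: {2,4,5} 1  {4,5,10} 3  {5,9,10} 3  {8,9,10} 1
  4 to go: {1,2,4,5} 1  {2,4,5,10} 4  {4,5,9,10} 6  {5,8,9,10} 4  {7,8,9,10} 1
  5 to go: {1,2,4,5,10} 5  {2,4,5,9,10} 10  {4,5,8,9,10} 10  {5,7,8,9,10} 5  {6,7,8,9,10} 1
  6 to go: {1,2,4,5,9,10} 15  {2,4,5,8,9,10} 20  {3,6,7,8,9,10} 1  {4,5,7,8,9,10} 15  {5,6,7,8,9,10} 6
  7 to go: {0,3,6,7,8,9,10} 1  {1,2,4,5,8,9,10} 35  {2,4,5,7,8,9,10} 35  {3,5,6,7,8,9,10} 7  {4,5,6,7,8,9,10} 21
  8 to go: {0,3,5,6,7,8,9,10} 8  {1,2,4,5,7,8,9,10} 70  {2,4,5,6,7,8,9,10} 56  {3,4,5,6,7,8,9,10} 28
  9 to go: {0,3,4,5,6,7,8,9,10} 36  {1,2,4,5,6,7,8,9,10} 126  {2,3,4,5,6,7,8,9,10} 84
  if 0:x drops first: 210 orders
  if 1:c drops first: 120 orders
heap linearizations: 330

330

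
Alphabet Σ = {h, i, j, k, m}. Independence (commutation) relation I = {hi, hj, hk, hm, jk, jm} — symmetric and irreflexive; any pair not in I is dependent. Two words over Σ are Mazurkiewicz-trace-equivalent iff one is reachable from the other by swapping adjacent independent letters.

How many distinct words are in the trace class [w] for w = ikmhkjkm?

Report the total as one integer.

drop 0:i onto floor
drop 1:k onto {0:i}
drop 2:m onto {1:k}
drop 3:h onto floor
drop 4:k onto {2:m}
drop 5:j onto {0:i}
drop 6:k onto {4:k}
drop 7:m onto {6:k}
ground layer = {0:i, 3:h}
drop-orders for the pieces not yet dropped (sum over which currently-grounded one goes next):
  1 to go: {3} 1  {5} 1  {7} 1
  2 to go: {3,5} 2  {3,7} 2  {5,7} 2  {6,7} 1
  3 to go: {3,5,7} 6  {3,6,7} 3  {4,6,7} 1  {5,6,7} 3
  4 to go: {2,4,6,7} 1  {3,4,6,7} 4  {3,5,6,7} 12  {4,5,6,7} 4
  5 to go: {1,2,4,6,7} 1  {2,3,4,6,7} 5  {2,4,5,6,7} 5  {3,4,5,6,7} 20
  6 to go: {1,2,3,4,6,7} 6  {1,2,4,5,6,7} 6  {2,3,4,5,6,7} 30
  if 0:i drops first: 42 orders
  if 3:h drops first: 6 orders
heap linearizations: 48

48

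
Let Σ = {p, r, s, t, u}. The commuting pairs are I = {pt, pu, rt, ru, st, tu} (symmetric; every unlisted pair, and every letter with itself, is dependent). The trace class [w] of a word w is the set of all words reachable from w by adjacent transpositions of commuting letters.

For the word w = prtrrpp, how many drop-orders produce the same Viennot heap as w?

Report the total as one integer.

7

0(p) covers ∅
1(r) covers 0:p
2(t) covers ∅
3(r) covers 1:r
4(r) covers 3:r
5(p) covers 4:r
6(p) covers 5:p
floor of heap: 0:p, 2:t
completions by unplaced set U, small U first (add the entries for U minus each lowest piece of U):
  |U|=1: {2}:1  {6}:1
  |U|=2: {2,6}:2  {5,6}:1
  |U|=3: {2,5,6}:3  {4,5,6}:1
  |U|=4: {2,4,5,6}:4  {3,4,5,6}:1
  |U|=5: {1,3,4,5,6}:1  {2,3,4,5,6}:5
  start at 0(p): 6
  start at 2(t): 1
sum over floor = 7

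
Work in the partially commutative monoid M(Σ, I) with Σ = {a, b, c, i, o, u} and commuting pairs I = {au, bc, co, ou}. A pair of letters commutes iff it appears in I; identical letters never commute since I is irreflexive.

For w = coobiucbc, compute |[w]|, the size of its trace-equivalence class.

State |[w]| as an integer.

12

0(c) covers ∅
1(o) covers ∅
2(o) covers 1:o
3(b) covers 2:o
4(i) covers 0:c, 3:b
5(u) covers 4:i
6(c) covers 5:u
7(b) covers 5:u
8(c) covers 6:c
floor of heap: 0:c, 1:o
completions by unplaced set U, small U first (add the entries for U minus each lowest piece of U):
  |U|=1: {7}:1  {8}:1
  |U|=2: {6,8}:1  {7,8}:2
  |U|=3: {6,7,8}:3
  |U|=4: {5,6,7,8}:3
  |U|=5: {4,5,6,7,8}:3
  |U|=6: {0,4,5,6,7,8}:3  {3,4,5,6,7,8}:3
  |U|=7: {0,3,4,5,6,7,8}:6  {2,3,4,5,6,7,8}:3
  start at 0(c): 3
  start at 1(o): 9
sum over floor = 12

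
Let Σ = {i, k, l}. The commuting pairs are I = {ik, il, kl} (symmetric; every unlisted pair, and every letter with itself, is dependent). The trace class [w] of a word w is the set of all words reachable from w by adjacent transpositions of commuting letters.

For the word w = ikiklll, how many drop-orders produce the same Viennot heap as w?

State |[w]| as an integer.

drop 0:i onto floor
drop 1:k onto floor
drop 2:i onto {0:i}
drop 3:k onto {1:k}
drop 4:l onto floor
drop 5:l onto {4:l}
drop 6:l onto {5:l}
ground layer = {0:i, 1:k, 4:l}
drop-orders for the pieces not yet dropped (sum over which currently-grounded one goes next):
  1 to go: {2} 1  {3} 1  {6} 1
  2 to go: {0,2} 1  {1,3} 1  {2,3} 2  {2,6} 2  {3,6} 2  {5,6} 1
  3 to go: {0,2,3} 3  {0,2,6} 3  {1,2,3} 3  {1,3,6} 3  {2,3,6} 6  {2,5,6} 3  {3,5,6} 3  {4,5,6} 1
  4 to go: {0,1,2,3} 6  {0,2,3,6} 12  {0,2,5,6} 6  {1,2,3,6} 12  {1,3,5,6} 6  {2,3,5,6} 12  {2,4,5,6} 4  {3,4,5,6} 4
  5 to go: {0,1,2,3,6} 30  {0,2,3,5,6} 30  {0,2,4,5,6} 10  {1,2,3,5,6} 30  {1,3,4,5,6} 10  {2,3,4,5,6} 20
  if 0:i drops first: 60 orders
  if 1:k drops first: 60 orders
  if 4:l drops first: 90 orders
heap linearizations: 210

210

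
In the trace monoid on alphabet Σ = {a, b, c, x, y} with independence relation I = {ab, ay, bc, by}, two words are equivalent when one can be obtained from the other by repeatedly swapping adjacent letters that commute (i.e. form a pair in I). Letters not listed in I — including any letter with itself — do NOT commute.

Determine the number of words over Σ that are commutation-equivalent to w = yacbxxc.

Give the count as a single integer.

8

0(y) covers ∅
1(a) covers ∅
2(c) covers 0:y, 1:a
3(b) covers ∅
4(x) covers 2:c, 3:b
5(x) covers 4:x
6(c) covers 5:x
floor of heap: 0:y, 1:a, 3:b
completions by unplaced set U, small U first (add the entries for U minus each lowest piece of U):
  |U|=1: {6}:1
  |U|=2: {5,6}:1
  |U|=3: {4,5,6}:1
  |U|=4: {2,4,5,6}:1  {3,4,5,6}:1
  |U|=5: {0,2,4,5,6}:1  {1,2,4,5,6}:1  {2,3,4,5,6}:2
  start at 0(y): 3
  start at 1(a): 3
  start at 3(b): 2
sum over floor = 8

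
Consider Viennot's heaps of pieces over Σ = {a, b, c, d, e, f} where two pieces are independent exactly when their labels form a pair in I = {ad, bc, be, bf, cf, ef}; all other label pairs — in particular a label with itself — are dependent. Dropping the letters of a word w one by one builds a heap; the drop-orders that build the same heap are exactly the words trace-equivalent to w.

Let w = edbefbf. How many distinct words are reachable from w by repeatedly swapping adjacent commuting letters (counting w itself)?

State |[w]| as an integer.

30

drop 0:e onto floor
drop 1:d onto {0:e}
drop 2:b onto {1:d}
drop 3:e onto {1:d}
drop 4:f onto {1:d}
drop 5:b onto {2:b}
drop 6:f onto {4:f}
ground layer = {0:e}
drop-orders for the pieces not yet dropped (sum over which currently-grounded one goes next):
  1 to go: {3} 1  {5} 1  {6} 1
  2 to go: {2,5} 1  {3,5} 2  {3,6} 2  {4,6} 1  {5,6} 2
  3 to go: {2,3,5} 3  {2,5,6} 3  {3,4,6} 3  {3,5,6} 6  {4,5,6} 3
  4 to go: {2,3,5,6} 12  {2,4,5,6} 6  {3,4,5,6} 12
  5 to go: {2,3,4,5,6} 30
  if 0:e drops first: 30 orders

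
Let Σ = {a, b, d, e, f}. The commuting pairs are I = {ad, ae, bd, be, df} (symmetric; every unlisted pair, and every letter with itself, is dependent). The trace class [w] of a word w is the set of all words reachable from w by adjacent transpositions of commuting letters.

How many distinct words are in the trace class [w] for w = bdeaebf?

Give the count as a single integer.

0(b) covers ∅
1(d) covers ∅
2(e) covers 1:d
3(a) covers 0:b
4(e) covers 2:e
5(b) covers 3:a
6(f) covers 4:e, 5:b
floor of heap: 0:b, 1:d
completions by unplaced set U, small U first (add the entries for U minus each lowest piece of U):
  |U|=1: {6}:1
  |U|=2: {4,6}:1  {5,6}:1
  |U|=3: {2,4,6}:1  {3,5,6}:1  {4,5,6}:2
  |U|=4: {0,3,5,6}:1  {1,2,4,6}:1  {2,4,5,6}:3  {3,4,5,6}:3
  |U|=5: {0,3,4,5,6}:4  {1,2,4,5,6}:4  {2,3,4,5,6}:6
  start at 0(b): 10
  start at 1(d): 10
sum over floor = 20

20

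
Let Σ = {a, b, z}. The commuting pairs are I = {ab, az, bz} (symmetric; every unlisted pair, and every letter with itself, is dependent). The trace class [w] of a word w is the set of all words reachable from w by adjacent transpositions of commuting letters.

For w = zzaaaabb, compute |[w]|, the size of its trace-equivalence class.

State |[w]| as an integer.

piece 0:z — minimal
piece 1:z rests on {0:z}
piece 2:a — minimal
piece 3:a rests on {2:a}
piece 4:a rests on {3:a}
piece 5:a rests on {4:a}
piece 6:b — minimal
piece 7:b rests on {6:b}
minimal pieces: {0:z, 2:a, 6:b}
ways to finish when only these pieces remain (= sum over removing one remaining piece with nothing left below it):
  1 left: {1}→1  {5}→1  {7}→1
  2 left: {0,1}→1  {1,5}→2  {1,7}→2  {4,5}→1  {5,7}→2  {6,7}→1
  3 left: {0,1,5}→3  {0,1,7}→3  {1,4,5}→3  {1,5,7}→6  {1,6,7}→3  {3,4,5}→1  {4,5,7}→3  {5,6,7}→3
  4 left: {0,1,4,5}→6  {0,1,5,7}→12  {0,1,6,7}→6  {1,3,4,5}→4  {1,4,5,7}→12  {1,5,6,7}→12  {2,3,4,5}→1  {3,4,5,7}→4  {4,5,6,7}→6
  5 left: {0,1,3,4,5}→10  {0,1,4,5,7}→30  {0,1,5,6,7}→30  {1,2,3,4,5}→5  {1,3,4,5,7}→20  {1,4,5,6,7}→30  {2,3,4,5,7}→5  {3,4,5,6,7}→10
  6 left: {0,1,2,3,4,5}→15  {0,1,3,4,5,7}→60  {0,1,4,5,6,7}→90  {1,2,3,4,5,7}→30  {1,3,4,5,6,7}→60  {2,3,4,5,6,7}→15
  placing 0:z first → 105 extensions
  placing 2:a first → 210 extensions
  placing 6:b first → 105 extensions
total linear extensions = 420

420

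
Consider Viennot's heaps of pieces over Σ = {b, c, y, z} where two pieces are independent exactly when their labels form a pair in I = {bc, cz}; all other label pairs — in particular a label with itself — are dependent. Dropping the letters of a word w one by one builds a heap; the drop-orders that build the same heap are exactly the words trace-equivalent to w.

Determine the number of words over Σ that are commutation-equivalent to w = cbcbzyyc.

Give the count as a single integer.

piece 0:c — minimal
piece 1:b — minimal
piece 2:c rests on {0:c}
piece 3:b rests on {1:b}
piece 4:z rests on {3:b}
piece 5:y rests on {2:c, 4:z}
piece 6:y rests on {5:y}
piece 7:c rests on {6:y}
minimal pieces: {0:c, 1:b}
ways to finish when only these pieces remain (= sum over removing one remaining piece with nothing left below it):
  1 left: {7}→1
  2 left: {6,7}→1
  3 left: {5,6,7}→1
  4 left: {2,5,6,7}→1  {4,5,6,7}→1
  5 left: {0,2,5,6,7}→1  {2,4,5,6,7}→2  {3,4,5,6,7}→1
  6 left: {0,2,4,5,6,7}→3  {1,3,4,5,6,7}→1  {2,3,4,5,6,7}→3
  placing 0:c first → 4 extensions
  placing 1:b first → 6 extensions
total linear extensions = 10

10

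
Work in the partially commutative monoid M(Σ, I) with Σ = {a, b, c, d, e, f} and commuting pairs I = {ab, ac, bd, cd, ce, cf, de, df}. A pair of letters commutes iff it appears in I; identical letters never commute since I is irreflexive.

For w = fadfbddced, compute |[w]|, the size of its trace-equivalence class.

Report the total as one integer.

140

drop 0:f onto floor
drop 1:a onto {0:f}
drop 2:d onto {1:a}
drop 3:f onto {1:a}
drop 4:b onto {3:f}
drop 5:d onto {2:d}
drop 6:d onto {5:d}
drop 7:c onto {4:b}
drop 8:e onto {4:b}
drop 9:d onto {6:d}
ground layer = {0:f}
drop-orders for the pieces not yet dropped (sum over which currently-grounded one goes next):
  1 to go: {7} 1  {8} 1  {9} 1
  2 to go: {6,9} 1  {7,8} 2  {7,9} 2  {8,9} 2
  3 to go: {4,7,8} 2  {5,6,9} 1  {6,7,9} 3  {6,8,9} 3  {7,8,9} 6
  4 to go: {2,5,6,9} 1  {3,4,7,8} 2  {4,7,8,9} 8  {5,6,7,9} 4  {5,6,8,9} 4  {6,7,8,9} 12
  5 to go: {2,5,6,7,9} 5  {2,5,6,8,9} 5  {3,4,7,8,9} 10  {4,6,7,8,9} 20  {5,6,7,8,9} 20
  6 to go: {2,5,6,7,8,9} 30  {3,4,6,7,8,9} 30  {4,5,6,7,8,9} 40
  7 to go: {2,4,5,6,7,8,9} 70  {3,4,5,6,7,8,9} 70
  8 to go: {2,3,4,5,6,7,8,9} 140
  if 0:f drops first: 140 orders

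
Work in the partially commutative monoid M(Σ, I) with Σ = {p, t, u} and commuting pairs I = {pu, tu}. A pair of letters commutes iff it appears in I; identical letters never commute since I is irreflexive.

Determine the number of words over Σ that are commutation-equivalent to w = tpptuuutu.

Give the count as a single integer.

piece 0:t — minimal
piece 1:p rests on {0:t}
piece 2:p rests on {1:p}
piece 3:t rests on {2:p}
piece 4:u — minimal
piece 5:u rests on {4:u}
piece 6:u rests on {5:u}
piece 7:t rests on {3:t}
piece 8:u rests on {6:u}
minimal pieces: {0:t, 4:u}
ways to finish when only these pieces remain (= sum over removing one remaining piece with nothing left below it):
  1 left: {7}→1  {8}→1
  2 left: {3,7}→1  {6,8}→1  {7,8}→2
  3 left: {2,3,7}→1  {3,7,8}→3  {5,6,8}→1  {6,7,8}→3
  4 left: {1,2,3,7}→1  {2,3,7,8}→4  {3,6,7,8}→6  {4,5,6,8}→1  {5,6,7,8}→4
  5 left: {0,1,2,3,7}→1  {1,2,3,7,8}→5  {2,3,6,7,8}→10  {3,5,6,7,8}→10  {4,5,6,7,8}→5
  6 left: {0,1,2,3,7,8}→6  {1,2,3,6,7,8}→15  {2,3,5,6,7,8}→20  {3,4,5,6,7,8}→15
  7 left: {0,1,2,3,6,7,8}→21  {1,2,3,5,6,7,8}→35  {2,3,4,5,6,7,8}→35
  placing 0:t first → 70 extensions
  placing 4:u first → 56 extensions
total linear extensions = 126

126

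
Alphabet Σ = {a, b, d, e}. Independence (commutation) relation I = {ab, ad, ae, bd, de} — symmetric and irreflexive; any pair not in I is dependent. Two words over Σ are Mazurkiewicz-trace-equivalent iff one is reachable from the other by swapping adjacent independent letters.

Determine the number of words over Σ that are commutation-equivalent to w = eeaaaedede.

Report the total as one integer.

2520

#0=e has no predecessor
#1=e depends on [0:e]
#2=a has no predecessor
#3=a depends on [2:a]
#4=a depends on [3:a]
#5=e depends on [1:e]
#6=d has no predecessor
#7=e depends on [5:e]
#8=d depends on [6:d]
#9=e depends on [7:e]
sources: [0:e, 2:a, 6:d]
N(rest) = Σ N(rest − s) over sources s of rest; N(one piece) = 1:
  size 1 → [4]=1  [8]=1  [9]=1
  size 2 → [3,4]=1  [4,8]=2  [4,9]=2  [6,8]=1  [7,9]=1  [8,9]=2
  size 3 → [2,3,4]=1  [3,4,8]=3  [3,4,9]=3  [4,6,8]=3  [4,7,9]=3  [4,8,9]=6  [5,7,9]=1  [6,8,9]=3  [7,8,9]=3
  size 4 → [1,5,7,9]=1  [2,3,4,8]=4  [2,3,4,9]=4  [3,4,6,8]=6  [3,4,7,9]=6  [3,4,8,9]=12  [4,5,7,9]=4  [4,6,8,9]=12  [4,7,8,9]=12  [5,7,8,9]=4  [6,7,8,9]=6
  size 5 → [0,1,5,7,9]=1  [1,4,5,7,9]=5  [1,5,7,8,9]=5  [2,3,4,6,8]=10  [2,3,4,7,9]=10  [2,3,4,8,9]=20  [3,4,5,7,9]=10  [3,4,6,8,9]=30  [3,4,7,8,9]=30  [4,5,7,8,9]=20  [4,6,7,8,9]=30  [5,6,7,8,9]=10
  size 6 → [0,1,4,5,7,9]=6  [0,1,5,7,8,9]=6  [1,3,4,5,7,9]=15  [1,4,5,7,8,9]=30  [1,5,6,7,8,9]=15  [2,3,4,5,7,9]=20  [2,3,4,6,8,9]=60  [2,3,4,7,8,9]=60  [3,4,5,7,8,9]=60  [3,4,6,7,8,9]=90  [4,5,6,7,8,9]=60
  size 7 → [0,1,3,4,5,7,9]=21  [0,1,4,5,7,8,9]=42  [0,1,5,6,7,8,9]=21  [1,2,3,4,5,7,9]=35  [1,3,4,5,7,8,9]=105  [1,4,5,6,7,8,9]=105  [2,3,4,5,7,8,9]=140  [2,3,4,6,7,8,9]=210  [3,4,5,6,7,8,9]=210
  size 8 → [0,1,2,3,4,5,7,9]=56  [0,1,3,4,5,7,8,9]=168  [0,1,4,5,6,7,8,9]=168  [1,2,3,4,5,7,8,9]=280  [1,3,4,5,6,7,8,9]=420  [2,3,4,5,6,7,8,9]=560
  first=0(e) contributes 1260
  first=2(a) contributes 756
  first=6(d) contributes 504
|[w]| = 2520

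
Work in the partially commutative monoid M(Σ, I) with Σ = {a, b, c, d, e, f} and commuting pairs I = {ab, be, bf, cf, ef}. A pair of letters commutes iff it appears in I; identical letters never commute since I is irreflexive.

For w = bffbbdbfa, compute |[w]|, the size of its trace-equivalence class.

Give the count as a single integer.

drop 0:b onto floor
drop 1:f onto floor
drop 2:f onto {1:f}
drop 3:b onto {0:b}
drop 4:b onto {3:b}
drop 5:d onto {2:f, 4:b}
drop 6:b onto {5:d}
drop 7:f onto {5:d}
drop 8:a onto {7:f}
ground layer = {0:b, 1:f}
drop-orders for the pieces not yet dropped (sum over which currently-grounded one goes next):
  1 to go: {6} 1  {8} 1
  2 to go: {6,8} 2  {7,8} 1
  3 to go: {6,7,8} 3
  4 to go: {5,6,7,8} 3
  5 to go: {2,5,6,7,8} 3  {4,5,6,7,8} 3
  6 to go: {1,2,5,6,7,8} 3  {2,4,5,6,7,8} 6  {3,4,5,6,7,8} 3
  7 to go: {0,3,4,5,6,7,8} 3  {1,2,4,5,6,7,8} 9  {2,3,4,5,6,7,8} 9
  if 0:b drops first: 18 orders
  if 1:f drops first: 12 orders
heap linearizations: 30

30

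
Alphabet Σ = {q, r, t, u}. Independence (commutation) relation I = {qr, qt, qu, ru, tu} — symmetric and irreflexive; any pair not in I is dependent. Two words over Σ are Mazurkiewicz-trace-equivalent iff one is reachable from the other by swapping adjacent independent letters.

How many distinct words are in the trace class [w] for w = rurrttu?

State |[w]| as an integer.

0(r) covers ∅
1(u) covers ∅
2(r) covers 0:r
3(r) covers 2:r
4(t) covers 3:r
5(t) covers 4:t
6(u) covers 1:u
floor of heap: 0:r, 1:u
completions by unplaced set U, small U first (add the entries for U minus each lowest piece of U):
  |U|=1: {5}:1  {6}:1
  |U|=2: {1,6}:1  {4,5}:1  {5,6}:2
  |U|=3: {1,5,6}:3  {3,4,5}:1  {4,5,6}:3
  |U|=4: {1,4,5,6}:6  {2,3,4,5}:1  {3,4,5,6}:4
  |U|=5: {0,2,3,4,5}:1  {1,3,4,5,6}:10  {2,3,4,5,6}:5
  start at 0(r): 15
  start at 1(u): 6
sum over floor = 21

21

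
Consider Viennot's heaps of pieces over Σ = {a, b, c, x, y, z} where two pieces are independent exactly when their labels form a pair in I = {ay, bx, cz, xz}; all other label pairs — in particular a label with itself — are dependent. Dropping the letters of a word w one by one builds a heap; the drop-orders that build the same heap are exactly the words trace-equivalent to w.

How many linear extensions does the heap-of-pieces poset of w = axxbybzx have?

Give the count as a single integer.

0(a) covers ∅
1(x) covers 0:a
2(x) covers 1:x
3(b) covers 0:a
4(y) covers 2:x, 3:b
5(b) covers 4:y
6(z) covers 5:b
7(x) covers 4:y
floor of heap: 0:a
completions by unplaced set U, small U first (add the entries for U minus each lowest piece of U):
  |U|=1: {6}:1  {7}:1
  |U|=2: {5,6}:1  {6,7}:2
  |U|=3: {5,6,7}:3
  |U|=4: {4,5,6,7}:3
  |U|=5: {2,4,5,6,7}:3  {3,4,5,6,7}:3
  |U|=6: {1,2,4,5,6,7}:3  {2,3,4,5,6,7}:6
  start at 0(a): 9

9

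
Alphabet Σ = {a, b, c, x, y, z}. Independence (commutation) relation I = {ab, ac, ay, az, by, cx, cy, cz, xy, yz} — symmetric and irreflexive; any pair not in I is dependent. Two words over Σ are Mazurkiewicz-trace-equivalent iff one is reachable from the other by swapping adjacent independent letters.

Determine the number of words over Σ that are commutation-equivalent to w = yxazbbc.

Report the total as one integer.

piece 0:y — minimal
piece 1:x — minimal
piece 2:a rests on {1:x}
piece 3:z rests on {1:x}
piece 4:b rests on {3:z}
piece 5:b rests on {4:b}
piece 6:c rests on {5:b}
minimal pieces: {0:y, 1:x}
ways to finish when only these pieces remain (= sum over removing one remaining piece with nothing left below it):
  1 left: {0}→1  {2}→1  {6}→1
  2 left: {0,2}→2  {0,6}→2  {2,6}→2  {5,6}→1
  3 left: {0,2,6}→6  {0,5,6}→3  {2,5,6}→3  {4,5,6}→1
  4 left: {0,2,5,6}→12  {0,4,5,6}→4  {2,4,5,6}→4  {3,4,5,6}→1
  5 left: {0,2,4,5,6}→20  {0,3,4,5,6}→5  {2,3,4,5,6}→5
  placing 0:y first → 5 extensions
  placing 1:x first → 30 extensions
total linear extensions = 35

35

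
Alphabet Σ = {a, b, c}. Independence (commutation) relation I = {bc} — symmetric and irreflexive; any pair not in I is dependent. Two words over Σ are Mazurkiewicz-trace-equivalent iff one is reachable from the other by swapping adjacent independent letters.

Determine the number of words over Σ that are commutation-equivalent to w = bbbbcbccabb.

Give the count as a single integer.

0(b) covers ∅
1(b) covers 0:b
2(b) covers 1:b
3(b) covers 2:b
4(c) covers ∅
5(b) covers 3:b
6(c) covers 4:c
7(c) covers 6:c
8(a) covers 5:b, 7:c
9(b) covers 8:a
10(b) covers 9:b
floor of heap: 0:b, 4:c
completions by unplaced set U, small U first (add the entries for U minus each lowest piece of U):
  |U|=1: {10}:1
  |U|=2: {9,10}:1
  |U|=3: {8,9,10}:1
  |U|=4: {5,8,9,10}:1  {7,8,9,10}:1
  |U|=5: {3,5,8,9,10}:1  {5,7,8,9,10}:2  {6,7,8,9,10}:1
  |U|=6: {2,3,5,8,9,10}:1  {3,5,7,8,9,10}:3  {4,6,7,8,9,10}:1  {5,6,7,8,9,10}:3
  |U|=7: {1,2,3,5,8,9,10}:1  {2,3,5,7,8,9,10}:4  {3,5,6,7,8,9,10}:6  {4,5,6,7,8,9,10}:4
  |U|=8: {0,1,2,3,5,8,9,10}:1  {1,2,3,5,7,8,9,10}:5  {2,3,5,6,7,8,9,10}:10  {3,4,5,6,7,8,9,10}:10
  |U|=9: {0,1,2,3,5,7,8,9,10}:6  {1,2,3,5,6,7,8,9,10}:15  {2,3,4,5,6,7,8,9,10}:20
  start at 0(b): 35
  start at 4(c): 21
sum over floor = 56

56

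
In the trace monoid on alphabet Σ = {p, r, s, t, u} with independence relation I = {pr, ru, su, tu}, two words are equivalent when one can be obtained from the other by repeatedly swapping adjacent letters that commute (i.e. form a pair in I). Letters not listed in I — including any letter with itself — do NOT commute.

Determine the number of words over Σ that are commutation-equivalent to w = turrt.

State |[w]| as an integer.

drop 0:t onto floor
drop 1:u onto floor
drop 2:r onto {0:t}
drop 3:r onto {2:r}
drop 4:t onto {3:r}
ground layer = {0:t, 1:u}
drop-orders for the pieces not yet dropped (sum over which currently-grounded one goes next):
  1 to go: {1} 1  {4} 1
  2 to go: {1,4} 2  {3,4} 1
  3 to go: {1,3,4} 3  {2,3,4} 1
  if 0:t drops first: 4 orders
  if 1:u drops first: 1 orders
heap linearizations: 5

5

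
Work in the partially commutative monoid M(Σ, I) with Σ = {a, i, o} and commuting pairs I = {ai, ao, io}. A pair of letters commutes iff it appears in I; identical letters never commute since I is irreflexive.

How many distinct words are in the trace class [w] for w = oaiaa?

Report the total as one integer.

20

0(o) covers ∅
1(a) covers ∅
2(i) covers ∅
3(a) covers 1:a
4(a) covers 3:a
floor of heap: 0:o, 1:a, 2:i
completions by unplaced set U, small U first (add the entries for U minus each lowest piece of U):
  |U|=1: {0}:1  {2}:1  {4}:1
  |U|=2: {0,2}:2  {0,4}:2  {2,4}:2  {3,4}:1
  |U|=3: {0,2,4}:6  {0,3,4}:3  {1,3,4}:1  {2,3,4}:3
  start at 0(o): 4
  start at 1(a): 12
  start at 2(i): 4
sum over floor = 20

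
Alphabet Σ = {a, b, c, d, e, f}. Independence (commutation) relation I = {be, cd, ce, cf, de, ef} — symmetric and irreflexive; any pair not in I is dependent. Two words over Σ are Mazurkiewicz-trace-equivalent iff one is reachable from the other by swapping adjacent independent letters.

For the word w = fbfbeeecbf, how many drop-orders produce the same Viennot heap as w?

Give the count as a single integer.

120

0(f) covers ∅
1(b) covers 0:f
2(f) covers 1:b
3(b) covers 2:f
4(e) covers ∅
5(e) covers 4:e
6(e) covers 5:e
7(c) covers 3:b
8(b) covers 7:c
9(f) covers 8:b
floor of heap: 0:f, 4:e
completions by unplaced set U, small U first (add the entries for U minus each lowest piece of U):
  |U|=1: {6}:1  {9}:1
  |U|=2: {5,6}:1  {6,9}:2  {8,9}:1
  |U|=3: {4,5,6}:1  {5,6,9}:3  {6,8,9}:3  {7,8,9}:1
  |U|=4: {3,7,8,9}:1  {4,5,6,9}:4  {5,6,8,9}:6  {6,7,8,9}:4
  |U|=5: {2,3,7,8,9}:1  {3,6,7,8,9}:5  {4,5,6,8,9}:10  {5,6,7,8,9}:10
  |U|=6: {1,2,3,7,8,9}:1  {2,3,6,7,8,9}:6  {3,5,6,7,8,9}:15  {4,5,6,7,8,9}:20
  |U|=7: {0,1,2,3,7,8,9}:1  {1,2,3,6,7,8,9}:7  {2,3,5,6,7,8,9}:21  {3,4,5,6,7,8,9}:35
  |U|=8: {0,1,2,3,6,7,8,9}:8  {1,2,3,5,6,7,8,9}:28  {2,3,4,5,6,7,8,9}:56
  start at 0(f): 84
  start at 4(e): 36
sum over floor = 120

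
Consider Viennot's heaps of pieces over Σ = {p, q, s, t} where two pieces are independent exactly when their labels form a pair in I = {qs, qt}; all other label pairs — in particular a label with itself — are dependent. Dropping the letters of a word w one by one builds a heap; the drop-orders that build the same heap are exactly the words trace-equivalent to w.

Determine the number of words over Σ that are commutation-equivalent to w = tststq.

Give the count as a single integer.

#0=t has no predecessor
#1=s depends on [0:t]
#2=t depends on [1:s]
#3=s depends on [2:t]
#4=t depends on [3:s]
#5=q has no predecessor
sources: [0:t, 5:q]
N(rest) = Σ N(rest − s) over sources s of rest; N(one piece) = 1:
  size 1 → [4]=1  [5]=1
  size 2 → [3,4]=1  [4,5]=2
  size 3 → [2,3,4]=1  [3,4,5]=3
  size 4 → [1,2,3,4]=1  [2,3,4,5]=4
  first=0(t) contributes 5
  first=5(q) contributes 1
|[w]| = 6

6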